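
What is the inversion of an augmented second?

diminished 7th

Interval numbers invert to sum to nine: 2 + 7 = 9, so a second inverts to a seventh.
The quality also flips — augmented becomes diminished — giving a diminished seventh.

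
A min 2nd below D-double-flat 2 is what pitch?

Counting two letter names down from D lands on C.
A minor second is 1 semitone; 1 semitone down from Dbb2 gives Cb2.

C-flat 2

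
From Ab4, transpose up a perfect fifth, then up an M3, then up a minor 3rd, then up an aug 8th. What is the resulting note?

Ab4 up a perfect fifth → Eb5 (7 semitones).
A major third up from Eb5 is G5.
Up a minor third from G5: Bb5 (3 semitones up).
Up an augmented octave from Bb5: B6 (13 semitones up).

B6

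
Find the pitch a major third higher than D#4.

F##4

Counting three letter names up from D lands on F.
A major third is 4 semitones; 4 semitones up from D#4 gives F##4.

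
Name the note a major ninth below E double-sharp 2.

D double-sharp 1

Two letters down from E (plus an octave) reaches D.
A major ninth is 14 semitones; 14 semitones down from E##2 gives D##1.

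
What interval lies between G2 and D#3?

G to D spans five letter names (G-A-B-C-D), so the interval is some kind of fifth.
A perfect fifth would be 7 semitones; G2 to D#3 is 8, one semitone wider, so the interval is augmented.

augmented 5th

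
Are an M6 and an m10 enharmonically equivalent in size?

A major sixth is 9 semitones but a minor tenth is 15 semitones — different sizes.

No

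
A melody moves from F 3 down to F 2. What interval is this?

perfect octave

Descending from F3 to F2 is the same interval as ascending F2 to F3.
F to F is the same letter name, plus an octave: an octave.
F2 to F3 is 12 semitones, matching the perfect octave exactly, so the quality is perfect.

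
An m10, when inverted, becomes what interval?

First reduce the compound minor tenth to its simple form, a minor third.
The rule of nine gives the new number: 9 − 3 = 6, so a third becomes a sixth.
And minor becomes major under inversion, so we get a major sixth.

M6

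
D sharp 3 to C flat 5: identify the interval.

doubly diminished fourteenth

D to C spans seven letter names (D-E-F-G-A-B-C), plus an octave: a fourteenth.
The major fourteenth is 23 semitones; here we have 20, three semitones narrower: doubly diminished.
(Equivalently, a compound doubly diminished seventh: a doubly diminished seventh plus an octave.)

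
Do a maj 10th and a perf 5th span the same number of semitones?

16 semitones (major tenth) vs 7 semitones (perfect fifth): not equal.

No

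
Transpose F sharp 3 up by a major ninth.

The ninth's letter: F up two letter names plus an octave → G.
Moving 14 semitones up from F#3 (the size of a major ninth) reaches G#4.

G sharp 4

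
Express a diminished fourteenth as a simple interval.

Take out an octave (7 from the number): 14 − 7 = 7.
That makes a diminished fourteenth a compound diminished seventh — an octave plus a diminished seventh.

diminished seventh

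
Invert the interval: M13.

m3

First reduce the compound major thirteenth to its simple form, a major sixth.
The rule of nine gives the new number: 9 − 6 = 3, so a sixth becomes a third.
Quality inverts too: major becomes minor. That makes the inversion a minor third.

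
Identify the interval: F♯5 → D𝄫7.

doubly diminished 13th

F to D spans six letter names (F-G-A-B-C-D), plus an octave: a thirteenth.
A major thirteenth would be 21 semitones; F#5 to Dbb7 is 18, three semitones narrower, so the interval is doubly diminished.
(Equivalently, a compound doubly diminished sixth: a doubly diminished sixth plus an octave.)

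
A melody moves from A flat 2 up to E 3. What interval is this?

A to E spans five letter names (A-B-C-D-E) — that makes it a fifth of some quality.
The perfect fifth is 7 semitones; here we have 8, one semitone wider: augmented.

augmented fifth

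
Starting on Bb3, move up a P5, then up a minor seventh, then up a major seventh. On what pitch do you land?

D6

Bb3 up a perfect fifth → F4 (7 semitones).
F4 up a minor seventh → Eb5 (10 semitones).
A major seventh up from Eb5 is D6.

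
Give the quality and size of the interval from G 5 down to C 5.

perfect fifth

Descending from G5 to C5 is the same interval as ascending C5 to G5.
C to G spans five letter names (C-D-E-F-G) — that makes it a fifth of some quality.
Counting semitones, C5→G5 is 7, which is the perfect fifth.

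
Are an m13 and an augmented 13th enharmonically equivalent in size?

No

A minor thirteenth spans 20 semitones; an augmented thirteenth spans 22 semitones. They differ by 2.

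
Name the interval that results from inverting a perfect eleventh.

First reduce the compound perfect eleventh to its simple form, a perfect fourth.
Inverted interval numbers add to nine, so a fourth pairs with a fifth (4 + 5 = 9).
Quality inverts too: perfect stays perfect. That makes the inversion a perfect fifth.

perfect fifth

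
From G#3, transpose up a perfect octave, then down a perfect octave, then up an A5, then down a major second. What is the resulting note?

A perfect octave up from G#3 is G#4.
A perfect octave down from G#4 is G#3.
Up an augmented fifth from G#3: D##4 (8 semitones up).
D##4 down a major second → C##4 (2 semitones).

C##4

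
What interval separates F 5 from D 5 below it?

minor third

Descending from F5 to D5 is the same interval as ascending D5 to F5.
D to F spans three letter names (D-E-F), so the interval is some kind of third.
A major third would be 4 semitones, but D5 to F5 is 3 — one semitone narrower, making it a minor third.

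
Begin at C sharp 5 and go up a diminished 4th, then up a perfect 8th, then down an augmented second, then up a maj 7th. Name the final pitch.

D flat 7

Up a diminished fourth from C#5: F5 (4 semitones up).
F5 up a perfect octave → F6 (12 semitones).
F6 down an augmented second → Ebb6 (3 semitones).
A major seventh up from Ebb6 is Db7.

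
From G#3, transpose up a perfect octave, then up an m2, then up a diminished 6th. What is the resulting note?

G#3 up a perfect octave → G#4 (12 semitones).
A minor second up from G#4 is A4.
A diminished sixth up from A4 is Fb5.

Fb5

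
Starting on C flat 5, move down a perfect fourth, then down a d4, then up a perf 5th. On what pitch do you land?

Down a perfect fourth from Cb5: Gb4 (5 semitones down).
A diminished fourth down from Gb4 is D4.
D4 up a perfect fifth → A4 (7 semitones).

A 4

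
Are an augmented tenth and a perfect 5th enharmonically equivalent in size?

No

An augmented tenth is 17 semitones but a perfect fifth is 7 semitones — different sizes.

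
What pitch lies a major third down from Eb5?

The third takes the letter from E down to C.
A major third is 4 semitones; 4 semitones down from Eb5 gives Cb5.

Cb5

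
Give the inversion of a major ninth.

minor seventh

First reduce the compound major ninth to its simple form, a major second.
Inverted interval numbers add to nine, so a second pairs with a seventh (2 + 7 = 9).
The quality also flips — major becomes minor — giving a minor seventh.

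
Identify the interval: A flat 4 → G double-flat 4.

augmented 2nd

Descending from Ab4 to Gbb4 is the same interval as ascending Gbb4 to Ab4.
G to A spans two letter names (G-A), so the interval is some kind of second.
The major second is 2 semitones; here we have 3, one semitone wider: augmented.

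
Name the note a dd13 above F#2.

Dbb4

Counting six letter names plus an octave up from F lands on D.
A doubly diminished thirteenth spans 18 semitones, so from F#2 the target pitch is Dbb4.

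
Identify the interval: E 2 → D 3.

E to D spans seven letter names (E-F-G-A-B-C-D) — that makes it a seventh of some quality.
E2 to D3 is 10 semitones, a half step short of the major seventh (11), so this is minor.

minor seventh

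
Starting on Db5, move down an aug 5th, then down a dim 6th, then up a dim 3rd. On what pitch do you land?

Db5 down an augmented fifth → Gbb4 (8 semitones).
Down a diminished sixth from Gbb4: Bb3 (7 semitones down).
A diminished third up from Bb3 is Dbb4.

Dbb4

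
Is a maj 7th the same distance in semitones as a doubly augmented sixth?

Yes

Both span 11 semitones: a major seventh and a doubly augmented sixth are the same chromatic distance.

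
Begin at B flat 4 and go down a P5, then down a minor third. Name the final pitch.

A perfect fifth down from Bb4 is Eb4.
A minor third down from Eb4 is C4.

C 4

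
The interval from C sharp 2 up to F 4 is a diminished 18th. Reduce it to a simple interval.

diminished fourth

Take out 2 octaves (14 from the number): 18 − 14 = 4.
So a diminished eighteenth is 2 octaves plus a diminished fourth. The quality is unchanged.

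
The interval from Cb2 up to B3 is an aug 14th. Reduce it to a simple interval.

Take out an octave (7 from the number): 14 − 7 = 7.
So an augmented fourteenth is an octave plus an augmented seventh. The quality is unchanged.

A7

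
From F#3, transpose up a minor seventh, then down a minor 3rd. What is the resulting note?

Up a minor seventh from F#3: E4 (10 semitones up).
E4 down a minor third → C#4 (3 semitones).

C#4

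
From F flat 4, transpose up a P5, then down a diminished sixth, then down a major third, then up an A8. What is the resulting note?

Up a perfect fifth from Fb4: Cb5 (7 semitones up).
Cb5 down a diminished sixth → E4 (7 semitones).
Down a major third from E4: C4 (4 semitones down).
C4 up an augmented octave → C#5 (13 semitones).

C sharp 5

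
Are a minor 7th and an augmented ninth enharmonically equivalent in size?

No

A minor seventh spans 10 semitones; an augmented ninth spans 15 semitones. They differ by 5.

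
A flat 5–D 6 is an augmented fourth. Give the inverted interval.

diminished 5th

Inverted interval numbers add to nine, so a fourth pairs with a fifth (4 + 5 = 9).
The quality also flips — augmented becomes diminished — giving a diminished fifth.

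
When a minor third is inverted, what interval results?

major sixth

Interval numbers invert to sum to nine: 3 + 6 = 9, so a third inverts to a sixth.
And minor becomes major under inversion, so we get a major sixth.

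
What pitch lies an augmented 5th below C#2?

F1

Counting five letter names down from C lands on F.
An augmented fifth spans 8 semitones, so from C#2 the target pitch is F1.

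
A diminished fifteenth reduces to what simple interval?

diminished 8th

Subtracting seven from the interval number removes an octave: 15 − 7 = 8.
That makes a diminished fifteenth a compound diminished octave — an octave plus a diminished octave.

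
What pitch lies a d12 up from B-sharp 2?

F-sharp 4

Five letters up from B (plus an octave) reaches F.
Moving 18 semitones up from B#2 (the size of a diminished twelfth) reaches F#4.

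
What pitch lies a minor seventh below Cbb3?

Counting seven letter names down from C lands on D.
Moving 10 semitones down from Cbb3 (the size of a minor seventh) reaches Dbb2.

Dbb2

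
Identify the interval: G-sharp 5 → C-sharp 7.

G to C spans four letter names (G-A-B-C), plus an octave, so the interval is some kind of eleventh.
G#5 to C#7 is 17 semitones, matching the perfect eleventh exactly, so the quality is perfect.
(Equivalently, a compound perfect fourth: a perfect fourth plus an octave.)

perfect eleventh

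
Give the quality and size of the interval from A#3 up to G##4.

A to G spans seven letter names (A-B-C-D-E-F-G), so the interval is some kind of seventh.
The major seventh spans 11 semitones, and A#3 to G##4 is exactly 11 semitones — so this is a major seventh.

major seventh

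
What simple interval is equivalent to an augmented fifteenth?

A8

Take out an octave (7 from the number): 15 − 7 = 8.
That makes an augmented fifteenth a compound augmented octave — an octave plus an augmented octave.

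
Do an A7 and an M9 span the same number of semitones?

An augmented seventh spans 12 semitones; a major ninth spans 14 semitones. They differ by 2.

No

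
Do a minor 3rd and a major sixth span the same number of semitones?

3 semitones (minor third) vs 9 semitones (major sixth): not equal.

No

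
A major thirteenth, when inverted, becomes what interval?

First reduce the compound major thirteenth to its simple form, a major sixth.
Interval numbers invert to sum to nine: 6 + 3 = 9, so a sixth inverts to a third.
And major becomes minor under inversion, so we get a minor third.

m3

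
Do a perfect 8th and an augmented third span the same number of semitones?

12 semitones (perfect octave) vs 5 semitones (augmented third): not equal.

No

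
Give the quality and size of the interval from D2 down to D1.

Descending from D2 to D1 is the same interval as ascending D1 to D2.
D to D is the same letter name, plus an octave, so the interval is some kind of octave.
D1 to D2 is 12 semitones, matching the perfect octave exactly, so the quality is perfect.

perfect octave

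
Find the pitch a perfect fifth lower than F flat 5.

Counting five letter names down from F lands on B.
A perfect fifth spans 7 semitones, so from Fb5 the target pitch is Bbb4.

B double-flat 4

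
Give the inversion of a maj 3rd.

m6

Interval numbers invert to sum to nine: 3 + 6 = 9, so a third inverts to a sixth.
Quality inverts too: major becomes minor. That makes the inversion a minor sixth.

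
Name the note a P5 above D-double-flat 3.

The fifth takes the letter from D up to A.
A perfect fifth is 7 semitones; 7 semitones up from Dbb3 gives Abb3.

A-double-flat 3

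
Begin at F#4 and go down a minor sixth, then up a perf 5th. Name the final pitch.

E#4

F#4 down a minor sixth → A#3 (8 semitones).
A perfect fifth up from A#3 is E#4.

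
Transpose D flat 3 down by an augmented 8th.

An octave keeps the letter name D, an octave down from D.
Moving 13 semitones down from Db3 (the size of an augmented octave) reaches Dbb2.

D double-flat 2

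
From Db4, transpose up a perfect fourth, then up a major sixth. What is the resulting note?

A perfect fourth up from Db4 is Gb4.
Gb4 up a major sixth → Eb5 (9 semitones).

Eb5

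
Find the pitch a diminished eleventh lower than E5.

Counting four letter names plus an octave down from E lands on B.
A diminished eleventh is 16 semitones; 16 semitones down from E5 gives B#3.

B#3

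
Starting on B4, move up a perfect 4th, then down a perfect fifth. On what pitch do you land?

Up a perfect fourth from B4: E5 (5 semitones up).
Down a perfect fifth from E5: A4 (7 semitones down).

A4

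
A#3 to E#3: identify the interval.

Descending from A#3 to E#3 is the same interval as ascending E#3 to A#3.
E to A spans four letter names (E-F-G-A), so the interval is some kind of fourth.
The perfect fourth spans 5 semitones, and E#3 to A#3 is exactly 5 semitones — so this is a perfect fourth.

perfect fourth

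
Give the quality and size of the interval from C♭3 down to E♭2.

Descending from Cb3 to Eb2 is the same interval as ascending Eb2 to Cb3.
E to C spans six letter names (E-F-G-A-B-C), so the interval is some kind of sixth.
A major sixth would be 9 semitones, but Eb2 to Cb3 is 8 — one semitone narrower, making it a minor sixth.

minor sixth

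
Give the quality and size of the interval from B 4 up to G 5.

B to G spans six letter names (B-C-D-E-F-G) — that makes it a sixth of some quality.
At 8 semitones, B4→G5 falls one short of a major sixth: minor.

minor sixth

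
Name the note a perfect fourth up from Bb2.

Eb3

Four letter names up from B: E.
Moving 5 semitones up from Bb2 (the size of a perfect fourth) reaches Eb3.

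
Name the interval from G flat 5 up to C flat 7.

G to C spans four letter names (G-A-B-C), plus an octave, so the interval is some kind of eleventh.
Counting semitones, Gb5→Cb7 is 17, which is the perfect eleventh.
(Equivalently, a compound perfect fourth: a perfect fourth plus an octave.)

perfect 11th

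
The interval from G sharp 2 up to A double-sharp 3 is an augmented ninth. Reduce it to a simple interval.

augmented second

Subtracting seven from the interval number removes an octave: 9 − 7 = 2.
That makes an augmented ninth a compound augmented second — an octave plus an augmented second.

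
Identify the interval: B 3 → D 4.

m3

B to D spans three letter names (B-C-D) — that makes it a third of some quality.
At 3 semitones, B3→D4 falls one short of a major third: minor.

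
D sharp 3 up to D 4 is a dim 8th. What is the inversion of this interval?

Interval numbers invert to sum to nine: 8 + 1 = 9, so an octave inverts to a unison.
Quality inverts too: diminished becomes augmented. That makes the inversion an augmented unison.

augmented 1st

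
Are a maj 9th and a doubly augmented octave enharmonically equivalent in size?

A major ninth = 14 semitones = a doubly augmented octave; enharmonically equal.

Yes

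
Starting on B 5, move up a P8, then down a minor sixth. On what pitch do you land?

Up a perfect octave from B5: B6 (12 semitones up).
A minor sixth down from B6 is D#6.

D sharp 6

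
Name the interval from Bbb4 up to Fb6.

perfect twelfth

B to F spans five letter names (B-C-D-E-F), plus an octave: a twelfth.
Bbb4 to Fb6 is 19 semitones, matching the perfect twelfth exactly, so the quality is perfect.
(Equivalently, a compound perfect fifth: a perfect fifth plus an octave.)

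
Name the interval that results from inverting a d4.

augmented fifth

Inverted interval numbers add to nine, so a fourth pairs with a fifth (4 + 5 = 9).
The quality also flips — diminished becomes augmented — giving an augmented fifth.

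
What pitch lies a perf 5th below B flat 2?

Counting five letter names down from B lands on E.
Moving 7 semitones down from Bb2 (the size of a perfect fifth) reaches Eb2.

E flat 2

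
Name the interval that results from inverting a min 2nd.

Interval numbers invert to sum to nine: 2 + 7 = 9, so a second inverts to a seventh.
Quality inverts too: minor becomes major. That makes the inversion a major seventh.

major 7th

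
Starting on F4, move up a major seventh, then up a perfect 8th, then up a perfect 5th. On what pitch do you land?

B6

A major seventh up from F4 is E5.
Up a perfect octave from E5: E6 (12 semitones up).
A perfect fifth up from E6 is B6.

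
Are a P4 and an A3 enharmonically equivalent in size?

Yes

A perfect fourth spans 5 semitones, and an augmented third also spans 5 semitones — they're enharmonic.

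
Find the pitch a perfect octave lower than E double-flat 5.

E double-flat 4

An octave keeps the letter name E, an octave down from E.
A perfect octave is 12 semitones; 12 semitones down from Ebb5 gives Ebb4.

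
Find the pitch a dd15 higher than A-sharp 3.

The letter stays A (same as the start), shifted two octaves up.
A doubly diminished fifteenth spans 22 semitones, so from A#3 the target pitch is Ab5.

A-flat 5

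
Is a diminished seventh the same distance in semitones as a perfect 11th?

A diminished seventh spans 9 semitones; a perfect eleventh spans 17 semitones. They differ by 8.

No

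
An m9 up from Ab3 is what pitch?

The ninth's letter: A up two letter names plus an octave → B.
A minor ninth spans 13 semitones, so from Ab3 the target pitch is Bbb4.

Bbb4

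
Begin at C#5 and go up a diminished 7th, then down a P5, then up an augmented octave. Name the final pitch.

E6

A diminished seventh up from C#5 is Bb5.
A perfect fifth down from Bb5 is Eb5.
Eb5 up an augmented octave → E6 (13 semitones).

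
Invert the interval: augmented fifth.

diminished 4th

Inverted interval numbers add to nine, so a fifth pairs with a fourth (5 + 4 = 9).
Quality inverts too: augmented becomes diminished. That makes the inversion a diminished fourth.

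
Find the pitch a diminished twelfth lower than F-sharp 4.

Counting five letter names plus an octave down from F lands on B.
A diminished twelfth spans 18 semitones, so from F#4 the target pitch is B#2.

B-sharp 2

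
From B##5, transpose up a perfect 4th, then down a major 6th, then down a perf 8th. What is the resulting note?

G##4

B##5 up a perfect fourth → E##6 (5 semitones).
Down a major sixth from E##6: G##5 (9 semitones down).
A perfect octave down from G##5 is G##4.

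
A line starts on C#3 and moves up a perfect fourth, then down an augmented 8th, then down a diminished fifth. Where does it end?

B1

A perfect fourth up from C#3 is F#3.
Down an augmented octave from F#3: F2 (13 semitones down).
A diminished fifth down from F2 is B1.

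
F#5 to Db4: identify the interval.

augmented tenth

Descending from F#5 to Db4 is the same interval as ascending Db4 to F#5.
D to F spans three letter names (D-E-F), plus an octave, so the interval is some kind of tenth.
Db4 to F#5 spans 17 semitones — one semitone wider than the major tenth (16) — giving an augmented tenth.
(Equivalently, a compound augmented third: an augmented third plus an octave.)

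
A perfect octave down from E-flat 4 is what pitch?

An octave keeps the letter name E, an octave down from E.
A perfect octave is 12 semitones; 12 semitones down from Eb4 gives Eb3.

E-flat 3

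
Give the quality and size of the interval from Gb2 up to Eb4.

major thirteenth

G to E spans six letter names (G-A-B-C-D-E), plus an octave — that makes it a thirteenth of some quality.
The major thirteenth spans 21 semitones, and Gb2 to Eb4 is exactly 21 semitones — so this is a major thirteenth.
(Equivalently, a compound major sixth: a major sixth plus an octave.)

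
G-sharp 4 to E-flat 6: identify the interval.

G to E spans six letter names (G-A-B-C-D-E), plus an octave — that makes it a thirteenth of some quality.
G#4 to Eb6 spans 19 semitones — two semitones narrower than the major thirteenth (21) — giving a diminished thirteenth.
(Equivalently, a compound diminished sixth: a diminished sixth plus an octave.)

diminished thirteenth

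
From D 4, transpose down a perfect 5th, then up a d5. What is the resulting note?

D flat 4

Down a perfect fifth from D4: G3 (7 semitones down).
G3 up a diminished fifth → Db4 (6 semitones).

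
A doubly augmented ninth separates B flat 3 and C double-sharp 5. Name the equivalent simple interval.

Each octave removed subtracts seven from the number: 9 − 7 = 2.
So a doubly augmented ninth is an octave plus a doubly augmented second. The quality is unchanged.

doubly augmented 2nd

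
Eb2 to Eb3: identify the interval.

perfect 8th

E to E is the same letter name, plus an octave: an octave.
Counting semitones, Eb2→Eb3 is 12, which is the perfect octave.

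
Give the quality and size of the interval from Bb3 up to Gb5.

B to G spans six letter names (B-C-D-E-F-G), plus an octave — that makes it a thirteenth of some quality.
At 20 semitones, Bb3→Gb5 falls one short of a major thirteenth: minor.
(Equivalently, a compound minor sixth: a minor sixth plus an octave.)

m13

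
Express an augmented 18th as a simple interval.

A4

Take out 2 octaves (14 from the number): 18 − 14 = 4.
That makes an augmented eighteenth a compound augmented fourth — 2 octaves plus an augmented fourth.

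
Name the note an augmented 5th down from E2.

Ab1

Five letter names down from E: A.
Moving 8 semitones down from E2 (the size of an augmented fifth) reaches Ab1.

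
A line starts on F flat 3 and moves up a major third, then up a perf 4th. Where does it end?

D flat 4

A major third up from Fb3 is Ab3.
A perfect fourth up from Ab3 is Db4.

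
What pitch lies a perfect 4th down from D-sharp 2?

A-sharp 1

The fourth takes the letter from D down to A.
Moving 5 semitones down from D#2 (the size of a perfect fourth) reaches A#1.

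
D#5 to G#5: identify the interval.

perfect 4th

D to G spans four letter names (D-E-F-G), so the interval is some kind of fourth.
D#5 to G#5 is 5 semitones, matching the perfect fourth exactly, so the quality is perfect.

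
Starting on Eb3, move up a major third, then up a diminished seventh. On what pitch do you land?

Eb3 up a major third → G3 (4 semitones).
A diminished seventh up from G3 is Fb4.

Fb4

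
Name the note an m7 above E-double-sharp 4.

D-double-sharp 5

The seventh takes the letter from E up to D.
Moving 10 semitones up from E##4 (the size of a minor seventh) reaches D##5.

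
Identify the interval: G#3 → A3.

minor 2nd

G to A spans two letter names (G-A): a second.
A major second would be 2 semitones, but G#3 to A3 is 1 — one semitone narrower, making it a minor second.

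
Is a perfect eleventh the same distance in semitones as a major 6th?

A perfect eleventh spans 17 semitones; a major sixth spans 9 semitones. They differ by 8.

No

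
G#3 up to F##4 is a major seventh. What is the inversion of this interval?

minor 2nd

The rule of nine gives the new number: 9 − 7 = 2, so a seventh becomes a second.
And major becomes minor under inversion, so we get a minor second.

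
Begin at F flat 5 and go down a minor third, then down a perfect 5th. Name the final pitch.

G flat 4

Down a minor third from Fb5: Db5 (3 semitones down).
A perfect fifth down from Db5 is Gb4.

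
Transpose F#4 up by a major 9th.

G#5

Counting two letter names plus an octave up from F lands on G.
A major ninth is 14 semitones; 14 semitones up from F#4 gives G#5.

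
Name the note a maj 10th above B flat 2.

D 4

The tenth's letter: B up three letter names plus an octave → D.
A major tenth spans 16 semitones, so from Bb2 the target pitch is D4.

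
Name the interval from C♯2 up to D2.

C to D spans two letter names (C-D), so the interval is some kind of second.
C#2 to D2 is 1 semitone, a half step short of the major second (2), so this is minor.

minor second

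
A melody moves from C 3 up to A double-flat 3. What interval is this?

d6

C to A spans six letter names (C-D-E-F-G-A), so the interval is some kind of sixth.
C3 to Abb3 spans 7 semitones — two semitones narrower than the major sixth (9) — giving a diminished sixth.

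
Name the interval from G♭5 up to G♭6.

G to G is the same letter name, plus an octave, so the interval is some kind of octave.
The perfect octave spans 12 semitones, and Gb5 to Gb6 is exactly 12 semitones — so this is a perfect octave.

P8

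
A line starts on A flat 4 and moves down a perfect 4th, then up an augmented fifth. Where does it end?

Ab4 down a perfect fourth → Eb4 (5 semitones).
An augmented fifth up from Eb4 is B4.

B 4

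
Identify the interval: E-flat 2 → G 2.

major third

E to G spans three letter names (E-F-G): a third.
Counting semitones, Eb2→G2 is 4, which is the major third.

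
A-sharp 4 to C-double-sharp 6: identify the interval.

M10

A to C spans three letter names (A-B-C), plus an octave: a tenth.
A#4 to C##6 is 16 semitones, matching the major tenth exactly, so the quality is major.
(Equivalently, a compound major third: a major third plus an octave.)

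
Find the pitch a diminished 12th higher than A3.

Eb5

Five letters up from A (plus an octave) reaches E.
A diminished twelfth spans 18 semitones, so from A3 the target pitch is Eb5.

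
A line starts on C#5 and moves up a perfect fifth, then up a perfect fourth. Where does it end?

C#6

Up a perfect fifth from C#5: G#5 (7 semitones up).
G#5 up a perfect fourth → C#6 (5 semitones).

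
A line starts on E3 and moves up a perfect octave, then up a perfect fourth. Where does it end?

Up a perfect octave from E3: E4 (12 semitones up).
Up a perfect fourth from E4: A4 (5 semitones up).

A4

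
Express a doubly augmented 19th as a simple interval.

doubly augmented 5th

Subtracting seven from the interval number removes an octave: 19 − 14 = 5.
Quality carries through unchanged, so the simple form is a doubly augmented fifth.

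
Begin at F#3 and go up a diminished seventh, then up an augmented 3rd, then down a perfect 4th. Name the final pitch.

D#4

Up a diminished seventh from F#3: Eb4 (9 semitones up).
Eb4 up an augmented third → G#4 (5 semitones).
G#4 down a perfect fourth → D#4 (5 semitones).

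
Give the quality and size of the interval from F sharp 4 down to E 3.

Descending from F#4 to E3 is the same interval as ascending E3 to F#4.
E to F spans two letter names (E-F), plus an octave — that makes it a ninth of some quality.
Counting semitones, E3→F#4 is 14, which is the major ninth.
(Equivalently, a compound major second: a major second plus an octave.)

major ninth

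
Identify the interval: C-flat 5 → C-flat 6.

perfect 8th

C to C is the same letter name, plus an octave — that makes it an octave of some quality.
The perfect octave spans 12 semitones, and Cb5 to Cb6 is exactly 12 semitones — so this is a perfect octave.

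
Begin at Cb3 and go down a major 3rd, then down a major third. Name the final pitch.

A major third down from Cb3 is Abb2.
A major third down from Abb2 is Fbb2.

Fbb2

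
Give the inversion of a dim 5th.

augmented 4th

Interval numbers invert to sum to nine: 5 + 4 = 9, so a fifth inverts to a fourth.
Quality inverts too: diminished becomes augmented. That makes the inversion an augmented fourth.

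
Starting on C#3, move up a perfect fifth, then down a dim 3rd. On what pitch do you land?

E##3

A perfect fifth up from C#3 is G#3.
G#3 down a diminished third → E##3 (2 semitones).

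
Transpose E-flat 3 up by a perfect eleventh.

The eleventh's letter: E up four letter names plus an octave → A.
A perfect eleventh spans 17 semitones, so from Eb3 the target pitch is Ab4.

A-flat 4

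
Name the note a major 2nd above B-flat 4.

C 5

The second takes the letter from B up to C.
Moving 2 semitones up from Bb4 (the size of a major second) reaches C5.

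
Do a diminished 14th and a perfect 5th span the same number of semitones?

A diminished fourteenth spans 21 semitones; a perfect fifth spans 7 semitones. They differ by 14.

No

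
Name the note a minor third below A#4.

F##4

The third takes the letter from A down to F.
A minor third is 3 semitones; 3 semitones down from A#4 gives F##4.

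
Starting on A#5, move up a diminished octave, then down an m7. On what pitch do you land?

B5

Up a diminished octave from A#5: A6 (11 semitones up).
A6 down a minor seventh → B5 (10 semitones).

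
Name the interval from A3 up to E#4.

A to E spans five letter names (A-B-C-D-E) — that makes it a fifth of some quality.
A perfect fifth would be 7 semitones; A3 to E#4 is 8, one semitone wider, so the interval is augmented.

augmented fifth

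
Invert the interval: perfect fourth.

perfect fifth

The rule of nine gives the new number: 9 − 4 = 5, so a fourth becomes a fifth.
The quality also flips — perfect stays perfect — giving a perfect fifth.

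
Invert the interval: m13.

First reduce the compound minor thirteenth to its simple form, a minor sixth.
The rule of nine gives the new number: 9 − 6 = 3, so a sixth becomes a third.
The quality also flips — minor becomes major — giving a major third.

M3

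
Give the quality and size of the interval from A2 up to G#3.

A to G spans seven letter names (A-B-C-D-E-F-G), so the interval is some kind of seventh.
A2 to G#3 is 11 semitones, matching the major seventh exactly, so the quality is major.

M7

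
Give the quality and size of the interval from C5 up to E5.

C to E spans three letter names (C-D-E), so the interval is some kind of third.
The major third spans 4 semitones, and C5 to E5 is exactly 4 semitones — so this is a major third.

M3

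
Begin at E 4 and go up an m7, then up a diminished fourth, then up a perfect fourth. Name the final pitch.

C flat 6

Up a minor seventh from E4: D5 (10 semitones up).
Up a diminished fourth from D5: Gb5 (4 semitones up).
A perfect fourth up from Gb5 is Cb6.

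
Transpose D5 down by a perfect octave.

D4

The letter stays D (same as the start), shifted an octave down.
A perfect octave spans 12 semitones, so from D5 the target pitch is D4.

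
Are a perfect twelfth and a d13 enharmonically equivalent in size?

Yes

A perfect twelfth = 19 semitones = a diminished thirteenth; enharmonically equal.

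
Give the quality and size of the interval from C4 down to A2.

minor tenth

Descending from C4 to A2 is the same interval as ascending A2 to C4.
A to C spans three letter names (A-B-C), plus an octave: a tenth.
At 15 semitones, A2→C4 falls one short of a major tenth: minor.
(Equivalently, a compound minor third: a minor third plus an octave.)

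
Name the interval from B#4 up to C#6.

m9

B to C spans two letter names (B-C), plus an octave, so the interval is some kind of ninth.
B#4 to C#6 is 13 semitones, a half step short of the major ninth (14), so this is minor.
(Equivalently, a compound minor second: a minor second plus an octave.)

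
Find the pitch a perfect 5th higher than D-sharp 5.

Five letter names up from D: A.
A perfect fifth spans 7 semitones, so from D#5 the target pitch is A#5.

A-sharp 5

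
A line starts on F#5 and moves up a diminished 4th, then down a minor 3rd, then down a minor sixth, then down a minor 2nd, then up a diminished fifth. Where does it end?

E5

F#5 up a diminished fourth → Bb5 (4 semitones).
Down a minor third from Bb5: G5 (3 semitones down).
Down a minor sixth from G5: B4 (8 semitones down).
B4 down a minor second → A#4 (1 semitone).
Up a diminished fifth from A#4: E5 (6 semitones up).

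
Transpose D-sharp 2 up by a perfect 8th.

D-sharp 3

For an octave the letter name doesn't change: still D, an octave up.
Moving 12 semitones up from D#2 (the size of a perfect octave) reaches D#3.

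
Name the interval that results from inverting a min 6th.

Interval numbers invert to sum to nine: 6 + 3 = 9, so a sixth inverts to a third.
And minor becomes major under inversion, so we get a major third.

major third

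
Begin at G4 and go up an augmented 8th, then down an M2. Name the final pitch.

F#5

G4 up an augmented octave → G#5 (13 semitones).
G#5 down a major second → F#5 (2 semitones).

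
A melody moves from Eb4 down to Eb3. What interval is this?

Descending from Eb4 to Eb3 is the same interval as ascending Eb3 to Eb4.
E to E is the same letter name, plus an octave: an octave.
The perfect octave spans 12 semitones, and Eb3 to Eb4 is exactly 12 semitones — so this is a perfect octave.

P8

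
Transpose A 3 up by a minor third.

The third takes the letter from A up to C.
A minor third is 3 semitones; 3 semitones up from A3 gives C4.

C 4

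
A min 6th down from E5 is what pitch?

Counting six letter names down from E lands on G.
Moving 8 semitones down from E5 (the size of a minor sixth) reaches G#4.

G#4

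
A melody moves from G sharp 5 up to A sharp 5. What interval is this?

G to A spans two letter names (G-A) — that makes it a second of some quality.
G#5 to A#5 is 2 semitones, matching the major second exactly, so the quality is major.

major second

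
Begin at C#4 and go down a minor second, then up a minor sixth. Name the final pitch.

Down a minor second from C#4: B#3 (1 semitone down).
Up a minor sixth from B#3: G#4 (8 semitones up).

G#4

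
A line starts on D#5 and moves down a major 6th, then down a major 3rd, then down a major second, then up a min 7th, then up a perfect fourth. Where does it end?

D#5 down a major sixth → F#4 (9 semitones).
A major third down from F#4 is D4.
Down a major second from D4: C4 (2 semitones down).
Up a minor seventh from C4: Bb4 (10 semitones up).
A perfect fourth up from Bb4 is Eb5.

Eb5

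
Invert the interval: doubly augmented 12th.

First reduce the compound doubly augmented twelfth to its simple form, a doubly augmented fifth.
Inverted interval numbers add to nine, so a fifth pairs with a fourth (5 + 4 = 9).
The quality also flips — doubly augmented becomes doubly diminished — giving a doubly diminished fourth.

dd4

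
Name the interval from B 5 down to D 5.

major sixth

Descending from B5 to D5 is the same interval as ascending D5 to B5.
D to B spans six letter names (D-E-F-G-A-B), so the interval is some kind of sixth.
Counting semitones, D5→B5 is 9, which is the major sixth.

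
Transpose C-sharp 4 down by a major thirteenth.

E 2

The thirteenth's letter: C down six letter names plus an octave → E.
A major thirteenth spans 21 semitones, so from C#4 the target pitch is E2.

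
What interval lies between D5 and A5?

D to A spans five letter names (D-E-F-G-A), so the interval is some kind of fifth.
D5 to A5 is 7 semitones, matching the perfect fifth exactly, so the quality is perfect.

perfect fifth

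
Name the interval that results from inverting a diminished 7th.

A2

Interval numbers invert to sum to nine: 7 + 2 = 9, so a seventh inverts to a second.
And diminished becomes augmented under inversion, so we get an augmented second.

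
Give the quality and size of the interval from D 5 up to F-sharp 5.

D to F spans three letter names (D-E-F): a third.
The major third spans 4 semitones, and D5 to F#5 is exactly 4 semitones — so this is a major third.

major third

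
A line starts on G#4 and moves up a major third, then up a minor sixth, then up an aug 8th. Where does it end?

G##6

A major third up from G#4 is B#4.
Up a minor sixth from B#4: G#5 (8 semitones up).
Up an augmented octave from G#5: G##6 (13 semitones up).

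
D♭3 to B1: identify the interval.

diminished tenth

Descending from Db3 to B1 is the same interval as ascending B1 to Db3.
B to D spans three letter names (B-C-D), plus an octave, so the interval is some kind of tenth.
A major tenth would be 16 semitones; B1 to Db3 is 14, two semitones narrower, so the interval is diminished.
(Equivalently, a compound diminished third: a diminished third plus an octave.)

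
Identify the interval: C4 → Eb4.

C to E spans three letter names (C-D-E): a third.
C4 to Eb4 is 3 semitones, a half step short of the major third (4), so this is minor.

minor 3rd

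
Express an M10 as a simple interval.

Take out an octave (7 from the number): 10 − 7 = 3.
That makes a major tenth a compound major third — an octave plus a major third.

major 3rd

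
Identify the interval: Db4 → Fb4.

minor third

D to F spans three letter names (D-E-F), so the interval is some kind of third.
A major third would be 4 semitones, but Db4 to Fb4 is 3 — one semitone narrower, making it a minor third.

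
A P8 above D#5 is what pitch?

An octave keeps the letter name D, an octave up from D.
A perfect octave spans 12 semitones, so from D#5 the target pitch is D#6.

D#6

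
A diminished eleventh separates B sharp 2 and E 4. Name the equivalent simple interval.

diminished 4th

Subtracting seven from the interval number removes an octave: 11 − 7 = 4.
So a diminished eleventh is an octave plus a diminished fourth. The quality is unchanged.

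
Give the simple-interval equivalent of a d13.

diminished sixth

Subtracting seven from the interval number removes an octave: 13 − 7 = 6.
Quality carries through unchanged, so the simple form is a diminished sixth.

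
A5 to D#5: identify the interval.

d5

Descending from A5 to D#5 is the same interval as ascending D#5 to A5.
D to A spans five letter names (D-E-F-G-A), so the interval is some kind of fifth.
The perfect fifth is 7 semitones; here we have 6, one semitone narrower: diminished.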